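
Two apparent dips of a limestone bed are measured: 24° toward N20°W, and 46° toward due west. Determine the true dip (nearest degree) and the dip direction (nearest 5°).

The two traces are lines in the plane: v₁ = (sin 340°·cos 24°, cos 340°·cos 24°, −sin 24°), v₂ = (sin 270°·cos 46°, cos 270°·cos 46°, −sin 46°).
Cross product v₁ × v₂ gives the pole to the plane: n ∝ (-0.618, 0.058, 0.596).
True dip = arccos(n_z / |n|) = arccos(0.6931) = 46.1°.
Dip direction = azimuth of (n_x, n_y) = atan2(-0.618, 0.058) = 275°.

true dip 46°, dip direction 275°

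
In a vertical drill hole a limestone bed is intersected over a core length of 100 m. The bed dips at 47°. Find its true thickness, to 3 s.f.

True thickness t = h · cos(dip) = 100 × cos 47°
t = 100 × 0.6820 = 68.200 m

68.2 m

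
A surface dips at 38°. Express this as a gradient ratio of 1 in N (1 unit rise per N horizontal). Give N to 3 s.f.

1 : N means tan θ = 1/N, so N = 1/tan 38° = 1/0.7813

1 in 1.28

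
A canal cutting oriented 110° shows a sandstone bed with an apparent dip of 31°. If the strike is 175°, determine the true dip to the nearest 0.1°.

33.5°

The section is 65° from the strike.
tan δ = tan α / sin β = tan 31° / sin 65° = 0.6009 / 0.9063 = 0.6630
δ = arctan(0.6630) = 33.54°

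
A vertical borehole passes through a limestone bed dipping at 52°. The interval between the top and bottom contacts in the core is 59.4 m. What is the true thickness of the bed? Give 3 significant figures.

36.6 m

True thickness t = h · cos(dip) = 59.4 × cos 52°
t = 59.4 × 0.6157 = 36.570 m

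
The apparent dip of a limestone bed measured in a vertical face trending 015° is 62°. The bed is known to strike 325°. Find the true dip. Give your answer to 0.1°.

67.8°

The section is 50° from the strike.
tan δ = tan α / sin β = tan 62° / sin 50° = 1.8807 / 0.7660 = 2.4551
true dip = arctan 2.4551 = 67.84°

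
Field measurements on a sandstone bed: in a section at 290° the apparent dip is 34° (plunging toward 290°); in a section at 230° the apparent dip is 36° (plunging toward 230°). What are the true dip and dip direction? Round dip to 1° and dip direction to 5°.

Each apparent-dip line lies in the plane. As unit vectors (x east, y north, z up), v₁ plunges 34°→290° and v₂ plunges 36°→230°.
The plane normal is n = v₁ × v₂ ∝ (-0.457, -0.111, 0.581).
Dip δ = arctan(|n_h|/n_z) = arctan(0.471/0.581) = 39.0°.
The horizontal component of n points toward azimuth atan2(n_x, n_y) = 256°, the dip direction.

true dip 39°, dip direction 255°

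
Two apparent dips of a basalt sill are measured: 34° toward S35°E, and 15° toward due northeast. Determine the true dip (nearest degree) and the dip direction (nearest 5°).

true dip 38°, dip direction 115°

The two traces are lines in the plane: v₁ = (sin 145°·cos 34°, cos 145°·cos 34°, −sin 34°), v₂ = (sin 45°·cos 15°, cos 45°·cos 15°, −sin 15°).
Cross product v₁ × v₂ gives the pole to the plane: n ∝ (0.558, -0.259, 0.789).
tan δ = √(n_x²+n_y²)/n_z = 0.615/0.789, so δ = 37.9°.
Dip direction = azimuth of (n_x, n_y) = atan2(0.558, -0.259) = 115°.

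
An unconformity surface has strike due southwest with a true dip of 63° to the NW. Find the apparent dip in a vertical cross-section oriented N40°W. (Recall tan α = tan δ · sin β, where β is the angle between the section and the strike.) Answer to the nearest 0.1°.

62.9°

The strike is due southwest and the section trends N40°W; the acute angle between them is β = 85°.
tan(apparent dip) = tan 63° · sin 85° = 1.9551
α = arctan(1.9551) = 62.91°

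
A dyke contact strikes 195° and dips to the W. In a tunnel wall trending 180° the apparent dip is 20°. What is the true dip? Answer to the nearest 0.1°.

54.6°

The section is 15° from the strike.
tan(true dip) = tan 20° / sin 15° = 1.4063
true dip = arctan 1.4063 = 54.58°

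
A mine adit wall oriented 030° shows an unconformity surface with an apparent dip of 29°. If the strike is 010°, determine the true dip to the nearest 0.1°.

β = acute angle between strike 010° and section 030° = 20°.
tan δ = tan α / sin β = tan 29° / sin 20° = 0.5543 / 0.3420 = 1.6207
δ = arctan(1.6207) = 58.32°

58.3°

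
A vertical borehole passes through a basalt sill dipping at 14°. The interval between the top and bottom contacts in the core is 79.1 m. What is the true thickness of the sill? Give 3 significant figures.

76.8 m

True thickness t = h · cos(dip) = 79.1 × cos 14°
t = 79.1 × 0.9703 = 76.750 m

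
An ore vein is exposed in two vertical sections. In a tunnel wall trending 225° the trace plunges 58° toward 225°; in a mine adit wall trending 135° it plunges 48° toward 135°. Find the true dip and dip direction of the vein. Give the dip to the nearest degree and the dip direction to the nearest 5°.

The two traces are lines in the plane: v₁ = (sin 225°·cos 58°, cos 225°·cos 58°, −sin 58°), v₂ = (sin 135°·cos 48°, cos 135°·cos 48°, −sin 48°).
n = v₁ × v₂ = (-0.123, -0.680, 0.355) (taken with n_z > 0).
True dip = arccos(n_z / |n|) = arccos(0.4567) = 62.8°.
Dip direction = atan2(-0.123, -0.680) = 190° (azimuth of n's horizontal projection).

true dip 63°, dip direction 190°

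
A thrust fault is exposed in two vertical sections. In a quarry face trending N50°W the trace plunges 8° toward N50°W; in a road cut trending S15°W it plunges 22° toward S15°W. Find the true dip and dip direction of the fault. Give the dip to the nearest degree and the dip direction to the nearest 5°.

The two traces are lines in the plane: v₁ = (sin 310°·cos 8°, cos 310°·cos 8°, −sin 8°), v₂ = (sin 195°·cos 22°, cos 195°·cos 22°, −sin 22°).
The plane normal is n = v₁ × v₂ ∝ (-0.363, -0.251, 0.832).
Dip δ = arctan(|n_h|/n_z) = arctan(0.441/0.832) = 27.9°.
The horizontal component of n points toward azimuth atan2(n_x, n_y) = 235°, the dip direction.

true dip 28°, dip direction 235°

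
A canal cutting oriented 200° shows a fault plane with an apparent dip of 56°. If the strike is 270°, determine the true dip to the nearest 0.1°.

β = acute angle between strike 270° and section 200° = 70°.
tan δ = tan α / sin β = tan 56° / sin 70° = 1.4826 / 0.9397 = 1.5777
δ = arctan(1.5777) = 57.63°

57.6°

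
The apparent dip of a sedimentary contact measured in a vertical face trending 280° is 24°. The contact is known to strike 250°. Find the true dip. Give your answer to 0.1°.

β = acute angle between strike 250° and section 280° = 30°.
tan(true dip) = tan 24° / sin 30° = 0.8905
true dip = arctan 0.8905 = 41.68°

41.7°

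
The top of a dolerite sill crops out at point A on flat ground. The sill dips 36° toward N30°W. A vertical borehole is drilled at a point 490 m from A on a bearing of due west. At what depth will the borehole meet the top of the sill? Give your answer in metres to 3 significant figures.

The hole lies 60° from the dip direction, so the down-dip offset is 490 × cos 60° = 245.00 m.
Depth = down-dip offset × tan(dip) = 245.00 × tan 36° = 245.00 × 0.7265
Depth = 178.00 m

178 m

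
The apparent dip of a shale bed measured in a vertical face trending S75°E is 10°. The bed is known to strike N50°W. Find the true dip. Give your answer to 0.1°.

The section is 25° from the strike.
tan δ = tan α / sin β = tan 10° / sin 25° = 0.1763 / 0.4226 = 0.4172
δ = arctan(0.4172) = 22.65°

22.6°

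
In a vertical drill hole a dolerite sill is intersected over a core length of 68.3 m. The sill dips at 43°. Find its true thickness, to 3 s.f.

True thickness t = h · cos(dip) = 68.3 × cos 43°
t = 68.3 × 0.7314 = 49.951 m

50.0 m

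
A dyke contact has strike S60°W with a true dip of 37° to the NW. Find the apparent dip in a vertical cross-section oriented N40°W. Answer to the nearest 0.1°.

The strike is S60°W and the section trends N40°W; the acute angle between them is β = 80°.
tan(apparent dip) = tan 37° · sin 80° = 0.7421
α = arctan(0.7421) = 36.58°

36.6°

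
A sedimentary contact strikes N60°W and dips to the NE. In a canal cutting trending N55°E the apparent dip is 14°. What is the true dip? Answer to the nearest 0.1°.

15.4°

β = acute angle between strike N60°W and section N55°E = 65°.
tan(true dip) = tan 14° / sin 65° = 0.2751
true dip = arctan 0.2751 = 15.38°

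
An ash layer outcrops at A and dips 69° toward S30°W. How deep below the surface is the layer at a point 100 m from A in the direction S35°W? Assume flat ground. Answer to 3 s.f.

260 m

The hole lies 5° from the dip direction, so the down-dip offset is 100 × cos 5° = 99.62 m.
Depth = down-dip offset × tan(dip) = 99.62 × tan 69° = 99.62 × 2.6051
Depth = 259.52 m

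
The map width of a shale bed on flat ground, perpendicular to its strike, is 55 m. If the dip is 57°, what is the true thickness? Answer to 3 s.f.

True thickness t = w · sin(dip) = 55 × sin 57°
t = 55 × 0.8387 = 46.127 m

46.1 m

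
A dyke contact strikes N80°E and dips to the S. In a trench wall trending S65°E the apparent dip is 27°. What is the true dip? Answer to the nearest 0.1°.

41.6°

The section is 35° from the strike.
tan(true dip) = tan 27° / sin 35° = 0.8883
true dip = arctan 0.8883 = 41.62°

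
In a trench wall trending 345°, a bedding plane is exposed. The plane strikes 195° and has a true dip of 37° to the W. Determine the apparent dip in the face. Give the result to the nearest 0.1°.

20.6°

Angle between strike (195°) and section (345°): β = 30°.
tan α = tan 37° × sin 30° = 0.7536 × 0.5000 = 0.3768
α = arctan(0.3768) = 20.65°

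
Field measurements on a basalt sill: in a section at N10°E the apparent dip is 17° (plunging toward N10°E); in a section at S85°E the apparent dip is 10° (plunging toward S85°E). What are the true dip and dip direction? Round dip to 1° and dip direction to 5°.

Represent each trace as a vector plunging at its apparent dip toward its trend (east-north-up frame): v₁ = (0.166, 0.942, -0.292), v₂ = (0.981, -0.086, -0.174).
The plane normal is n = v₁ × v₂ ∝ (0.189, 0.258, 0.938).
tan δ = √(n_x²+n_y²)/n_z = 0.320/0.938, so δ = 18.8°.
Dip direction = azimuth of (n_x, n_y) = atan2(0.189, 0.258) = 36°.

true dip 19°, dip direction 035°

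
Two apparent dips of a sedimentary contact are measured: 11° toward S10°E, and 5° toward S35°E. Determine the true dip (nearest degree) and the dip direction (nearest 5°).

Represent each trace as a vector plunging at its apparent dip toward its trend (east-north-up frame): v₁ = (0.170, -0.967, -0.191), v₂ = (0.571, -0.816, -0.087).
The plane normal is n = v₁ × v₂ ∝ (-0.071, -0.094, 0.413).
Dip δ = arctan(|n_h|/n_z) = arctan(0.118/0.413) = 16.0°.
Dip direction = atan2(-0.071, -0.094) = 217° (azimuth of n's horizontal projection).

true dip 16°, dip direction 215°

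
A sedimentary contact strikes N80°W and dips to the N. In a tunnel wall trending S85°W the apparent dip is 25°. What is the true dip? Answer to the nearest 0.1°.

61.0°

The section is 15° from the strike.
tan δ = tan α / sin β = tan 25° / sin 15° = 0.4663 / 0.2588 = 1.8017
δ = arctan(1.8017) = 60.97°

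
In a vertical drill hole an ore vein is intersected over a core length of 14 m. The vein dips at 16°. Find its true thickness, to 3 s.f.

True thickness t = h · cos(dip) = 14 × cos 16°
t = 14 × 0.9613 = 13.458 m

13.5 m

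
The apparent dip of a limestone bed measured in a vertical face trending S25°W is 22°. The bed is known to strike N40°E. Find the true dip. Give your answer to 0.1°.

57.4°

β = acute angle between strike N40°E and section S25°W = 15°.
tan(true dip) = tan 22° / sin 15° = 1.5610
true dip = arctan 1.5610 = 57.36°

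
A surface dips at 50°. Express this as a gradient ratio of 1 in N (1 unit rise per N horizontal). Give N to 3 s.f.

1 in 0.839

1 : N means tan θ = 1/N, so N = 1/tan 50° = 1/1.1918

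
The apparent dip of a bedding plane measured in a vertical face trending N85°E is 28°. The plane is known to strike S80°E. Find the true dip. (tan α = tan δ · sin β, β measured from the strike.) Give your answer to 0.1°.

The section is 15° from the strike.
tan δ = tan α / sin β = tan 28° / sin 15° = 0.5317 / 0.2588 = 2.0544
δ = arctan(2.0544) = 64.04°

64.0°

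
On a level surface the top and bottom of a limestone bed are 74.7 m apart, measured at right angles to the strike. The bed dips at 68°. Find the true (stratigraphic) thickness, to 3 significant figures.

True thickness t = w · sin(dip) = 74.7 × sin 68°
t = 74.7 × 0.9272 = 69.261 m

69.3 m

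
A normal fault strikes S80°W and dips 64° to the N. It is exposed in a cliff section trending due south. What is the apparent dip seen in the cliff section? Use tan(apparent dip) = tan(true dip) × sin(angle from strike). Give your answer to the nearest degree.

64°

The section lies 80° from the strike.
tan α = tan 64° × sin 80° = 2.0503 × 0.9848 = 2.0192
apparent dip = arctan 2.0192 = 63.65°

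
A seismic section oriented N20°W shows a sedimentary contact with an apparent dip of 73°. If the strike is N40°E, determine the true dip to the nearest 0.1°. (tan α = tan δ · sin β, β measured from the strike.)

75.2°

The section is 60° from the strike.
tan δ = tan α / sin β = tan 73° / sin 60° = 3.2709 / 0.8660 = 3.7769
true dip = arctan 3.7769 = 75.17°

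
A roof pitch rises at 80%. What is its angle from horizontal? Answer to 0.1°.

tan θ = 80/100 = 0.8000
θ = arctan(0.8000) = 38.66°

38.7°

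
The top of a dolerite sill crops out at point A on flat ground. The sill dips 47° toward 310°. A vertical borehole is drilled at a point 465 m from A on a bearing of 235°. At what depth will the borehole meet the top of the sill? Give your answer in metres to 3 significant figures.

The hole lies 75° from the dip direction, so the down-dip offset is 465 × cos 75° = 120.35 m.
Depth = down-dip offset × tan(dip) = 120.35 × tan 47° = 120.35 × 1.0724
Depth = 129.06 m

129 m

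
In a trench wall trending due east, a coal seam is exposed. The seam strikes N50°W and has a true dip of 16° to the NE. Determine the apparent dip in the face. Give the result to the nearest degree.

The section lies 40° from the strike.
tan(apparent dip) = tan 16° · sin 40° = 0.1843
α = arctan(0.1843) = 10.44°

10°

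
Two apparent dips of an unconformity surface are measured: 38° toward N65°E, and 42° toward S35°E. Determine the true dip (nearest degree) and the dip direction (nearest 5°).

Represent each trace as a vector plunging at its apparent dip toward its trend (east-north-up frame): v₁ = (0.714, 0.333, -0.616), v₂ = (0.426, -0.609, -0.669).
The plane normal is n = v₁ × v₂ ∝ (0.598, -0.215, 0.577).
tan δ = √(n_x²+n_y²)/n_z = 0.635/0.577, so δ = 47.8°.
The horizontal component of n points toward azimuth atan2(n_x, n_y) = 110°, the dip direction.

true dip 48°, dip direction 110°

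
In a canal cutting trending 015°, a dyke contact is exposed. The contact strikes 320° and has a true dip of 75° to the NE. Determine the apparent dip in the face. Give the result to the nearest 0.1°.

71.9°

The section lies 55° from the strike.
tan(apparent dip) = tan 75° · sin 55° = 3.0571
α = arctan(3.0571) = 71.89°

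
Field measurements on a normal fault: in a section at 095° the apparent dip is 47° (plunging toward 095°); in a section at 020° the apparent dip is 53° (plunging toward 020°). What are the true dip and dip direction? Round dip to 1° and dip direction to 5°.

Represent each trace as a vector plunging at its apparent dip toward its trend (east-north-up frame): v₁ = (0.679, -0.059, -0.731), v₂ = (0.206, 0.566, -0.799).
n = v₁ × v₂ = (0.461, 0.392, 0.396) (taken with n_z > 0).
tan δ = √(n_x²+n_y²)/n_z = 0.605/0.396, so δ = 56.8°.
Dip direction = azimuth of (n_x, n_y) = atan2(0.461, 0.392) = 50°.

true dip 57°, dip direction 050°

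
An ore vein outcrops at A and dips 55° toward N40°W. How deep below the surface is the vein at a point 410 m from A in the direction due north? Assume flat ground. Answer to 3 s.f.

The hole lies 40° from the dip direction, so the down-dip offset is 410 × cos 40° = 314.08 m.
Depth = down-dip offset × tan(dip) = 314.08 × tan 55° = 314.08 × 1.4281
Depth = 448.55 m

449 m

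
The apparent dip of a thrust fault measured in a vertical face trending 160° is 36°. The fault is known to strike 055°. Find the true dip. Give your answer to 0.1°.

β = acute angle between strike 055° and section 160° = 75°.
tan(true dip) = tan 36° / sin 75° = 0.7522
true dip = arctan 0.7522 = 36.95°

36.9°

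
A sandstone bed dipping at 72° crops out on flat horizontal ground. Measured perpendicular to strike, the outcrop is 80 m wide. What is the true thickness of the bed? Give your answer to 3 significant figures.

76.1 m

True thickness t = w · sin(dip) = 80 × sin 72°
t = 80 × 0.9511 = 76.085 m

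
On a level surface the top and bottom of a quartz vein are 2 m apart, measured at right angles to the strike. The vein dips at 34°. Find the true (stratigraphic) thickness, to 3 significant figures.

1.12 m

True thickness t = w · sin(dip) = 2 × sin 34°
t = 2 × 0.5592 = 1.118 m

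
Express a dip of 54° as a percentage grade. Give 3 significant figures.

138%

grade % = 100 × tan 54° = 100 × 1.3764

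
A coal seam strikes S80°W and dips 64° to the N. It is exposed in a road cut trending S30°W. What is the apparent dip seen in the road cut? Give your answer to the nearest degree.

58°

Angle between strike (S80°W) and section (S30°W): β = 50°.
tan α = tan 64° × sin 50° = 2.0503 × 0.7660 = 1.5706
apparent dip = arctan 1.5706 = 57.52°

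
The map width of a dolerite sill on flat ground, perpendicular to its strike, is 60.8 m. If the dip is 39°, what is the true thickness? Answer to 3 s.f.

38.3 m

True thickness t = w · sin(dip) = 60.8 × sin 39°
t = 60.8 × 0.6293 = 38.263 m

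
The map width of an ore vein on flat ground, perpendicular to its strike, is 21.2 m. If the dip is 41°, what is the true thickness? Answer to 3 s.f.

13.9 m

True thickness t = w · sin(dip) = 21.2 × sin 41°
t = 21.2 × 0.6561 = 13.908 m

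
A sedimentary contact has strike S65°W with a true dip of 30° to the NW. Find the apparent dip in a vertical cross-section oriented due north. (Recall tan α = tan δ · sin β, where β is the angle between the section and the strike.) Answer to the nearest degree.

The section lies 65° from the strike.
tan(apparent dip) = tan 30° · sin 65° = 0.5233
α = arctan(0.5233) = 27.62°

28°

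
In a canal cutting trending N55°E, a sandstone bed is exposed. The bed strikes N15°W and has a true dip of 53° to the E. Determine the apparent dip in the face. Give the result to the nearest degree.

Angle between strike (N15°W) and section (N55°E): β = 70°.
tan(apparent dip) = tan 53° · sin 70° = 1.2470
α = arctan(1.2470) = 51.27°

51°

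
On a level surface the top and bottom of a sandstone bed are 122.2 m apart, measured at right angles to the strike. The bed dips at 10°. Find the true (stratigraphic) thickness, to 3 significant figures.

True thickness t = w · sin(dip) = 122.2 × sin 10°
t = 122.2 × 0.1736 = 21.220 m

21.2 m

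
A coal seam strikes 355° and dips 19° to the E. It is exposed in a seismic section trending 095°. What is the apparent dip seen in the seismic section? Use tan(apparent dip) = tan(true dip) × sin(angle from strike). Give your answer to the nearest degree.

19°

Angle between strike (355°) and section (095°): β = 80°.
tan(apparent dip) = tan 19° · sin 80° = 0.3391
α = arctan(0.3391) = 18.73°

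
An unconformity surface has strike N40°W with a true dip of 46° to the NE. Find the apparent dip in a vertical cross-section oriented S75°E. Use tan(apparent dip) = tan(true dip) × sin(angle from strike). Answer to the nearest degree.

The strike is N40°W and the section trends S75°E; the acute angle between them is β = 35°.
tan α = tan 46° × sin 35° = 1.0355 × 0.5736 = 0.5940
α = arctan(0.5940) = 30.71°

31°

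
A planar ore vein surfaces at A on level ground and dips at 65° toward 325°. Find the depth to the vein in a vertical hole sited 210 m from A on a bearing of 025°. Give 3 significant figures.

225 m

The hole lies 60° from the dip direction, so the down-dip offset is 210 × cos 60° = 105.00 m.
Depth = down-dip offset × tan(dip) = 105.00 × tan 65° = 105.00 × 2.1445
Depth = 225.17 m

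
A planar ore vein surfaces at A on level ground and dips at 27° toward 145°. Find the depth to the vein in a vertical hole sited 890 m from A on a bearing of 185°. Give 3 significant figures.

347 m

The hole lies 40° from the dip direction, so the down-dip offset is 890 × cos 40° = 681.78 m.
Depth = down-dip offset × tan(dip) = 681.78 × tan 27° = 681.78 × 0.5095
Depth = 347.38 m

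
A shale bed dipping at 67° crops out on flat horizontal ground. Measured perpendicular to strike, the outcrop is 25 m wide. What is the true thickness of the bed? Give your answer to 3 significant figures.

True thickness t = w · sin(dip) = 25 × sin 67°
t = 25 × 0.9205 = 23.013 m

23.0 m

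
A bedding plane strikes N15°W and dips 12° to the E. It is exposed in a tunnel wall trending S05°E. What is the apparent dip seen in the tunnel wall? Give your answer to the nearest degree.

2°

Angle between strike (N15°W) and section (S05°E): β = 10°.
tan α = tan 12° × sin 10° = 0.2126 × 0.1736 = 0.0369
apparent dip = arctan 0.0369 = 2.11°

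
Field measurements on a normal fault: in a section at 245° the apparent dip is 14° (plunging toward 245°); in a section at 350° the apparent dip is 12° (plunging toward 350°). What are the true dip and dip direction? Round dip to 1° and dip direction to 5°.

The two traces are lines in the plane: v₁ = (sin 245°·cos 14°, cos 245°·cos 14°, −sin 14°), v₂ = (sin 350°·cos 12°, cos 350°·cos 12°, −sin 12°).
n = v₁ × v₂ = (-0.318, 0.142, 0.917) (taken with n_z > 0).
True dip = arccos(n_z / |n|) = arccos(0.9348) = 20.8°.
Dip direction = atan2(-0.318, 0.142) = 294° (azimuth of n's horizontal projection).

true dip 21°, dip direction 295°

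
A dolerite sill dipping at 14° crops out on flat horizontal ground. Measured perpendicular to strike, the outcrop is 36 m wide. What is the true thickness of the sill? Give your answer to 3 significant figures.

True thickness t = w · sin(dip) = 36 × sin 14°
t = 36 × 0.2419 = 8.709 m

8.71 m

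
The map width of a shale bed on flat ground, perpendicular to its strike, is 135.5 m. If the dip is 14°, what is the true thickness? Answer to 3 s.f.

32.8 m

True thickness t = w · sin(dip) = 135.5 × sin 14°
t = 135.5 × 0.2419 = 32.780 m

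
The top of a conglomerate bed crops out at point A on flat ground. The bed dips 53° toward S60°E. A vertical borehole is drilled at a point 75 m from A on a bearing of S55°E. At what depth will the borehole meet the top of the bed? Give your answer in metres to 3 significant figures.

The hole lies 5° from the dip direction, so the down-dip offset is 75 × cos 5° = 74.71 m.
Depth = down-dip offset × tan(dip) = 74.71 × tan 53° = 74.71 × 1.3270
Depth = 99.15 m

99.1 m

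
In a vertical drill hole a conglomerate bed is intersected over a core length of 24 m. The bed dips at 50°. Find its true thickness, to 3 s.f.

True thickness t = h · cos(dip) = 24 × cos 50°
t = 24 × 0.6428 = 15.427 m

15.4 m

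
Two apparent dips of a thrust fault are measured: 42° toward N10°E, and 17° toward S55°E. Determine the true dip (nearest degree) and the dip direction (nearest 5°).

Represent each trace as a vector plunging at its apparent dip toward its trend (east-north-up frame): v₁ = (0.129, 0.732, -0.669), v₂ = (0.783, -0.549, -0.292).
n = v₁ × v₂ = (0.581, 0.486, 0.644) (taken with n_z > 0).
tan δ = √(n_x²+n_y²)/n_z = 0.758/0.644, so δ = 49.6°.
Dip direction = atan2(0.581, 0.486) = 50° (azimuth of n's horizontal projection).

true dip 50°, dip direction 050°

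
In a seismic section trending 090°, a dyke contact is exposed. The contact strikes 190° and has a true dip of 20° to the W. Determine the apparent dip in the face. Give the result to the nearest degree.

Angle between strike (190°) and section (090°): β = 80°.
tan α = tan 20° × sin 80° = 0.3640 × 0.9848 = 0.3584
apparent dip = arctan 0.3584 = 19.72°

20°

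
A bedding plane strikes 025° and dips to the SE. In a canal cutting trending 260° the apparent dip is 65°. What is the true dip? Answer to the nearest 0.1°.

69.1°

β = acute angle between strike 025° and section 260° = 55°.
tan(true dip) = tan 65° / sin 55° = 2.6180
δ = arctan(2.6180) = 69.09°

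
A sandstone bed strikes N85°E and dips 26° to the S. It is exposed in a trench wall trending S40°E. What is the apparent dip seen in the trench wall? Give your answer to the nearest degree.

The strike is N85°E and the section trends S40°E; the acute angle between them is β = 55°.
tan α = tan 26° × sin 55° = 0.4877 × 0.8192 = 0.3995
apparent dip = arctan 0.3995 = 21.78°

22°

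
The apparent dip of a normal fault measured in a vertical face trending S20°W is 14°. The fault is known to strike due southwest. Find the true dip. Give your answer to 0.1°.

The section is 25° from the strike.
tan δ = tan α / sin β = tan 14° / sin 25° = 0.2493 / 0.4226 = 0.5900
true dip = arctan 0.5900 = 30.54°

30.5°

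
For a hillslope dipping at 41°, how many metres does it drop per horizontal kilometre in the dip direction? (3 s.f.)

drop per km = 1000 × tan 41° = 1000 × 0.8693

869 m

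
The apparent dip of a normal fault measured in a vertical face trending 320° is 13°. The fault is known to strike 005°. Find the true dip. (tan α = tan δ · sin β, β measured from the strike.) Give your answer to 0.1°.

18.1°

The section is 45° from the strike.
tan δ = tan α / sin β = tan 13° / sin 45° = 0.2309 / 0.7071 = 0.3265
true dip = arctan 0.3265 = 18.08°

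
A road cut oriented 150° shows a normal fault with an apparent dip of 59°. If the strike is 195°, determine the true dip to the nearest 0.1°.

The section is 45° from the strike.
tan(true dip) = tan 59° / sin 45° = 2.3536
true dip = arctan 2.3536 = 66.98°

67.0°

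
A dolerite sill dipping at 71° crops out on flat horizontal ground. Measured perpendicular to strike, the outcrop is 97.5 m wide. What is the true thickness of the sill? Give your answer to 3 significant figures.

92.2 m

True thickness t = w · sin(dip) = 97.5 × sin 71°
t = 97.5 × 0.9455 = 92.188 m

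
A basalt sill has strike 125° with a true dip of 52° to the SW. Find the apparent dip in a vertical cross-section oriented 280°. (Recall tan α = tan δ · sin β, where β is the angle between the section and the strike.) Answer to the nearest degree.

The section lies 25° from the strike.
tan(apparent dip) = tan 52° · sin 25° = 0.5409
apparent dip = arctan 0.5409 = 28.41°

28°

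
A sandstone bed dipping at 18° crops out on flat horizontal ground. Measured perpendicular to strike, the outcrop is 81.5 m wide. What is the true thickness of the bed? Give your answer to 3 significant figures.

25.2 m

True thickness t = w · sin(dip) = 81.5 × sin 18°
t = 81.5 × 0.3090 = 25.185 m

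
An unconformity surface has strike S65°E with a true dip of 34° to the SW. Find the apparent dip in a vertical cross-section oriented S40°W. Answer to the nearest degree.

The section lies 75° from the strike.
tan(apparent dip) = tan 34° · sin 75° = 0.6515
α = arctan(0.6515) = 33.09°

33°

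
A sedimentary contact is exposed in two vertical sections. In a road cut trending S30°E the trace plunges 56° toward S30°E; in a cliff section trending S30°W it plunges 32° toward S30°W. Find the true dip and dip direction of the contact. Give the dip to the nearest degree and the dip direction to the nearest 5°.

true dip 56°, dip direction 145°

Each apparent-dip line lies in the plane. As unit vectors (x east, y north, z up), v₁ plunges 56°→S30°E and v₂ plunges 32°→S30°W.
n = v₁ × v₂ = (0.352, -0.500, 0.411) (taken with n_z > 0).
True dip = arccos(n_z / |n|) = arccos(0.5576) = 56.1°.
Dip direction = azimuth of (n_x, n_y) = atan2(0.352, -0.500) = 145°.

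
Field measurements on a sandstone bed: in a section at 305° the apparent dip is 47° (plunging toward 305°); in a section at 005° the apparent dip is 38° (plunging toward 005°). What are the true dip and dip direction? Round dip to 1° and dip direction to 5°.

true dip 48°, dip direction 320°

Each apparent-dip line lies in the plane. As unit vectors (x east, y north, z up), v₁ plunges 47°→305° and v₂ plunges 38°→005°.
n = v₁ × v₂ = (-0.333, 0.394, 0.465) (taken with n_z > 0).
True dip = arccos(n_z / |n|) = arccos(0.6696) = 48.0°.
Dip direction = atan2(-0.333, 0.394) = 320° (azimuth of n's horizontal projection).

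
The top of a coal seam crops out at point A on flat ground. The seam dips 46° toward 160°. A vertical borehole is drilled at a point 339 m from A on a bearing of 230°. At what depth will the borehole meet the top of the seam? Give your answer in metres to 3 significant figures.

The hole lies 70° from the dip direction, so the down-dip offset is 339 × cos 70° = 115.94 m.
Depth = down-dip offset × tan(dip) = 115.94 × tan 46° = 115.94 × 1.0355
Depth = 120.06 m

120 m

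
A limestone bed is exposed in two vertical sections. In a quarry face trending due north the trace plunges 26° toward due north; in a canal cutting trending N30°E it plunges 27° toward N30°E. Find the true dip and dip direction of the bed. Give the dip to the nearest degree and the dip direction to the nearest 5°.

The two traces are lines in the plane: v₁ = (sin 0°·cos 26°, cos 0°·cos 26°, −sin 26°), v₂ = (sin 30°·cos 27°, cos 30°·cos 27°, −sin 27°).
n = v₁ × v₂ = (0.070, 0.195, 0.400) (taken with n_z > 0).
tan δ = √(n_x²+n_y²)/n_z = 0.207/0.400, so δ = 27.4°.
The horizontal component of n points toward azimuth atan2(n_x, n_y) = 20°, the dip direction.

true dip 27°, dip direction 020°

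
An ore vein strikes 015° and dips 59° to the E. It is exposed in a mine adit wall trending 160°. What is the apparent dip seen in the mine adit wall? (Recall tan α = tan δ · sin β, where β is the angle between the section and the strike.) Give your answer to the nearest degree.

44°

The section lies 35° from the strike.
tan α = tan 59° × sin 35° = 1.6643 × 0.5736 = 0.9546
apparent dip = arctan 0.9546 = 43.67°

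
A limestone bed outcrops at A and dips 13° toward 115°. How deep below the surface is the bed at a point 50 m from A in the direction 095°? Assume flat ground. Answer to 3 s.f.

10.8 m

The hole lies 20° from the dip direction, so the down-dip offset is 50 × cos 20° = 46.98 m.
Depth = down-dip offset × tan(dip) = 46.98 × tan 13° = 46.98 × 0.2309
Depth = 10.85 m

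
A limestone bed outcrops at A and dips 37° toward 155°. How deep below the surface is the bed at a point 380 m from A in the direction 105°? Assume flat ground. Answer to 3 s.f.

184 m

The hole lies 50° from the dip direction, so the down-dip offset is 380 × cos 50° = 244.26 m.
Depth = down-dip offset × tan(dip) = 244.26 × tan 37° = 244.26 × 0.7536
Depth = 184.06 m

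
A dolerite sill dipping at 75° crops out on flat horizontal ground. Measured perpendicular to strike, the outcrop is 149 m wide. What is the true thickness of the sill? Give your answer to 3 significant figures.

144 m

True thickness t = w · sin(dip) = 149 × sin 75°
t = 149 × 0.9659 = 143.923 m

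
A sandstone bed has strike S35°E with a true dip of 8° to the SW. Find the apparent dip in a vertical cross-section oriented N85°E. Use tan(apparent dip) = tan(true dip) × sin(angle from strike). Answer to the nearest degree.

The strike is S35°E and the section trends N85°E; the acute angle between them is β = 60°.
tan(apparent dip) = tan 8° · sin 60° = 0.1217
α = arctan(0.1217) = 6.94°

7°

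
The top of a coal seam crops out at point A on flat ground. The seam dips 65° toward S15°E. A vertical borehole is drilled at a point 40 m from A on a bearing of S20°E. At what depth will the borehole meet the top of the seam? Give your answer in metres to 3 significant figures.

The hole lies 5° from the dip direction, so the down-dip offset is 40 × cos 5° = 39.85 m.
Depth = down-dip offset × tan(dip) = 39.85 × tan 65° = 39.85 × 2.1445
Depth = 85.45 m

85.5 m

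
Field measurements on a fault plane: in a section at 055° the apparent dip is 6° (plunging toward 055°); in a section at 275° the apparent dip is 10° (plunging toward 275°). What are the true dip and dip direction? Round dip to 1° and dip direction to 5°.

true dip 22°, dip direction 340°

Each apparent-dip line lies in the plane. As unit vectors (x east, y north, z up), v₁ plunges 6°→055° and v₂ plunges 10°→275°.
The plane normal is n = v₁ × v₂ ∝ (-0.090, 0.244, 0.630).
True dip = arccos(n_z / |n|) = arccos(0.9242) = 22.4°.
Dip direction = azimuth of (n_x, n_y) = atan2(-0.090, 0.244) = 340°.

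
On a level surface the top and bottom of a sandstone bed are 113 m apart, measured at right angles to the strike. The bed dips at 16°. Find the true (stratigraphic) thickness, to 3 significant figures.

True thickness t = w · sin(dip) = 113 × sin 16°
t = 113 × 0.2756 = 31.147 m

31.1 m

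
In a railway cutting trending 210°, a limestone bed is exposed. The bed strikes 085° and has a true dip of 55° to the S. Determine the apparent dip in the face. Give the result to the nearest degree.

49°

The strike is 085° and the section trends 210°; the acute angle between them is β = 55°.
tan(apparent dip) = tan 55° · sin 55° = 1.1699
apparent dip = arctan 1.1699 = 49.48°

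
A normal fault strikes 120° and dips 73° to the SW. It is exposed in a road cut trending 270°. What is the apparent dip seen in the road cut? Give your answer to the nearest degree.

59°

Angle between strike (120°) and section (270°): β = 30°.
tan(apparent dip) = tan 73° · sin 30° = 1.6354
apparent dip = arctan 1.6354 = 58.56°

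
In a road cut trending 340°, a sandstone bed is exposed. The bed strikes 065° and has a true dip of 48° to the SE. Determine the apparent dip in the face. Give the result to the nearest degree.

Angle between strike (065°) and section (340°): β = 85°.
tan(apparent dip) = tan 48° · sin 85° = 1.1064
α = arctan(1.1064) = 47.89°

48°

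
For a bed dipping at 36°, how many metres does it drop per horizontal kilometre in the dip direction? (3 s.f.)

drop per km = 1000 × tan 36° = 1000 × 0.7265

727 m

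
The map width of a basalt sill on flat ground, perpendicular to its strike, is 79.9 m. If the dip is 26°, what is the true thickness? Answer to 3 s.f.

True thickness t = w · sin(dip) = 79.9 × sin 26°
t = 79.9 × 0.4384 = 35.026 m

35.0 m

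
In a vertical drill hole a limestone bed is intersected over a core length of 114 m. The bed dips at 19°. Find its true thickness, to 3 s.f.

108 m

True thickness t = h · cos(dip) = 114 × cos 19°
t = 114 × 0.9455 = 107.789 m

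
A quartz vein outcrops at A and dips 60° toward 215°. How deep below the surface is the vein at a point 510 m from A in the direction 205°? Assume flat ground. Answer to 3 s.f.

870 m

The hole lies 10° from the dip direction, so the down-dip offset is 510 × cos 10° = 502.25 m.
Depth = down-dip offset × tan(dip) = 502.25 × tan 60° = 502.25 × 1.7321
Depth = 869.93 m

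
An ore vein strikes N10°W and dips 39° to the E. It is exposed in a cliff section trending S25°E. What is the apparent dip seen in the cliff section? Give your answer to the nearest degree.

The strike is N10°W and the section trends S25°E; the acute angle between them is β = 15°.
tan(apparent dip) = tan 39° · sin 15° = 0.2096
α = arctan(0.2096) = 11.84°

12°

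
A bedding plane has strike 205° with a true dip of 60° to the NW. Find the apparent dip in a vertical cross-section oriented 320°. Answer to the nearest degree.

58°

Angle between strike (205°) and section (320°): β = 65°.
tan α = tan 60° × sin 65° = 1.7321 × 0.9063 = 1.5698
apparent dip = arctan 1.5698 = 57.50°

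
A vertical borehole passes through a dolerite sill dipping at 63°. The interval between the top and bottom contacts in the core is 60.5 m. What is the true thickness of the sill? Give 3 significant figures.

27.5 m

True thickness t = h · cos(dip) = 60.5 × cos 63°
t = 60.5 × 0.4540 = 27.466 m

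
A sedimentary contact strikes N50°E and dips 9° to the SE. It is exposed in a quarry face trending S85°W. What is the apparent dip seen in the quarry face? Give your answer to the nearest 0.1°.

5.2°

The strike is N50°E and the section trends S85°W; the acute angle between them is β = 35°.
tan(apparent dip) = tan 9° · sin 35° = 0.0908
apparent dip = arctan 0.0908 = 5.19°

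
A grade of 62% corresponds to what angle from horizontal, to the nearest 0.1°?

31.8°

tan θ = 62/100 = 0.6200
θ = arctan(0.6200) = 31.80°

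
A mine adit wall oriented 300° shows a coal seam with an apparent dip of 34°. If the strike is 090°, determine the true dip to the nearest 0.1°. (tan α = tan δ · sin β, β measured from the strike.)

53.5°

The section is 30° from the strike.
tan δ = tan α / sin β = tan 34° / sin 30° = 0.6745 / 0.5000 = 1.3490
true dip = arctan 1.3490 = 53.45°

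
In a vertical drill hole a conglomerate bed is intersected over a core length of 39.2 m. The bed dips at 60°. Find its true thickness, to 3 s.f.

True thickness t = h · cos(dip) = 39.2 × cos 60°
t = 39.2 × 0.5000 = 19.600 m

19.6 m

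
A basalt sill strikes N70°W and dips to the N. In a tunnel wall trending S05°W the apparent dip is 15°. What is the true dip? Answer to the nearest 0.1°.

β = acute angle between strike N70°W and section S05°W = 75°.
tan(true dip) = tan 15° / sin 75° = 0.2774
true dip = arctan 0.2774 = 15.50°

15.5°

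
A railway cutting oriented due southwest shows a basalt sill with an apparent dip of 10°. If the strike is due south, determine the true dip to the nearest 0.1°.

14.0°

β = acute angle between strike due south and section due southwest = 45°.
tan(true dip) = tan 10° / sin 45° = 0.2494
δ = arctan(0.2494) = 14.00°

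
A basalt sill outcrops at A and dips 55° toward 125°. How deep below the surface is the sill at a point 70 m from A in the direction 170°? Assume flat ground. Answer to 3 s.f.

70.7 m

The hole lies 45° from the dip direction, so the down-dip offset is 70 × cos 45° = 49.50 m.
Depth = down-dip offset × tan(dip) = 49.50 × tan 55° = 49.50 × 1.4281
Depth = 70.69 m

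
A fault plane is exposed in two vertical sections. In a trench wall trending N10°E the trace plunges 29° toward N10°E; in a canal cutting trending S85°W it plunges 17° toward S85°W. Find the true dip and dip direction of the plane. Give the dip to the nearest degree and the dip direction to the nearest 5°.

true dip 36°, dip direction 330°

The two traces are lines in the plane: v₁ = (sin 10°·cos 29°, cos 10°·cos 29°, −sin 29°), v₂ = (sin 265°·cos 17°, cos 265°·cos 17°, −sin 17°).
The plane normal is n = v₁ × v₂ ∝ (-0.292, 0.506, 0.808).
tan δ = √(n_x²+n_y²)/n_z = 0.585/0.808, so δ = 35.9°.
Dip direction = azimuth of (n_x, n_y) = atan2(-0.292, 0.506) = 330°.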